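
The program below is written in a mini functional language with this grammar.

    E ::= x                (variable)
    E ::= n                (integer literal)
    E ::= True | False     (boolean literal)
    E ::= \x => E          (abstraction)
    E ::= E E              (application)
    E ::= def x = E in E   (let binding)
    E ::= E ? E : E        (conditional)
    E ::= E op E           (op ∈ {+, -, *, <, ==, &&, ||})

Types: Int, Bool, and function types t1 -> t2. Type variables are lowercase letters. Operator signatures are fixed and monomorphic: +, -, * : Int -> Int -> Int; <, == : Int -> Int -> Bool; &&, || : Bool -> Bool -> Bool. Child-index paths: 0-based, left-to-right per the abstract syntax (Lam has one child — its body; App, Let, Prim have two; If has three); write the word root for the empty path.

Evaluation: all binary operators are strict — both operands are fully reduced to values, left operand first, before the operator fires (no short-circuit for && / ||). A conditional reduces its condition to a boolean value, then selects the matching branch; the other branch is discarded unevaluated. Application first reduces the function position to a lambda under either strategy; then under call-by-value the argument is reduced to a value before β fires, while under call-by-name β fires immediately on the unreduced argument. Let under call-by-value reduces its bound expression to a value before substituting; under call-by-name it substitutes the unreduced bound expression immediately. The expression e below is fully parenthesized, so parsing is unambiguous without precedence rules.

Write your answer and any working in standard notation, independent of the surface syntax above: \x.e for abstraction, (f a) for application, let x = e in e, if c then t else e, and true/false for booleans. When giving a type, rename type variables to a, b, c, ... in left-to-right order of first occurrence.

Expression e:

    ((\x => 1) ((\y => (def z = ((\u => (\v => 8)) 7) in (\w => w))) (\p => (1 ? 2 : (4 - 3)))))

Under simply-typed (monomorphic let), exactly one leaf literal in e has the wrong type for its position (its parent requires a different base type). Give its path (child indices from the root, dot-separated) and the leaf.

Trace:
\x._ : a -> Int
\v._ : d -> Int
\u._ : c -> d -> Int
  unify c -> d -> Int ~ Int -> e
  unify c ~ Int
  unify d -> Int ~ e
_ _ : d -> Int
let z : d -> Int
w : f
\w._ : f -> f
\y._ : b -> f -> f
  unify Int ~ Bool
  FAIL: mismatch Int ~ Bool

Answer: 1.1.0.0 : 1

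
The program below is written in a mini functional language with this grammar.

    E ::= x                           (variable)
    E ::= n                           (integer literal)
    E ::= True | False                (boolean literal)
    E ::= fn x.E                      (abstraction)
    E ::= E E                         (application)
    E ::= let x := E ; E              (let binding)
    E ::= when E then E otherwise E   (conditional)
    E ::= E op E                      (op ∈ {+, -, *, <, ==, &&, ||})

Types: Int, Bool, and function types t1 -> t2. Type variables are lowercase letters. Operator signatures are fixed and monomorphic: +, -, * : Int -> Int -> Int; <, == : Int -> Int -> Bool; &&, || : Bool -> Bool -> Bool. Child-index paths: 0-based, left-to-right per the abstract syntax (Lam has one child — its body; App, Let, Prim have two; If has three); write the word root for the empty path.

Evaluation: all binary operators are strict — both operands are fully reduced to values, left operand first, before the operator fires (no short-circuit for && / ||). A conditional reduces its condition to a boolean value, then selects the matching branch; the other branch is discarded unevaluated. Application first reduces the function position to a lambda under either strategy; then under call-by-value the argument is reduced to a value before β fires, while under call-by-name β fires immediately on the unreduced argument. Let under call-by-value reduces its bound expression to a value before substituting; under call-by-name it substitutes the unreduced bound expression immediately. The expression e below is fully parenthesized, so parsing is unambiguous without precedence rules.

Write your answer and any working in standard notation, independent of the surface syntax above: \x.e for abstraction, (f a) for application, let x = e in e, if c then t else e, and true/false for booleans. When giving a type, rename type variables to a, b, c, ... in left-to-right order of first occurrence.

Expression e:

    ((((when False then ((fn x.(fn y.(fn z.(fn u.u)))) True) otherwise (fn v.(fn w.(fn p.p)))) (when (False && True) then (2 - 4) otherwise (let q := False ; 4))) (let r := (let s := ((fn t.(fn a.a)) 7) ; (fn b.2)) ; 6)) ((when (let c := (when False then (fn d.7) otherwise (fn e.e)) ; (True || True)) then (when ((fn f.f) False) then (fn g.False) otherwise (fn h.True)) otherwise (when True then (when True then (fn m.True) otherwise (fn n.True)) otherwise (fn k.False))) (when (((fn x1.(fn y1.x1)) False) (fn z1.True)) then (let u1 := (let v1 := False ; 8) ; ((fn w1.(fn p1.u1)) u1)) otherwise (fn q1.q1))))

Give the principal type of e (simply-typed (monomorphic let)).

Trace:
  unify Bool ~ Bool
u : d
\u._ : d -> d
\z._ : c -> d -> d
\y._ : b -> c -> d -> d
\x._ : a -> b -> c -> d -> d
  unify a -> b -> c -> d -> d ~ Bool -> e
  unify a ~ Bool
  unify b -> c -> d -> d ~ e
_ _ : b -> c -> d -> d
p : h
\p._ : h -> h
\w._ : g -> h -> h
\v._ : f -> g -> h -> h
  unify b -> c -> d -> d ~ f -> g -> h -> h
  unify b ~ f
  unify c -> d -> d ~ g -> h -> h
  unify c ~ g
  unify d -> d ~ h -> h
  unify d ~ h
  unify h ~ h
  unify Bool ~ Bool
  unify Bool ~ Bool
  unify Bool ~ Bool
  unify Int ~ Int
  unify Int ~ Int
let q : Bool
  unify Int ~ Int
  unify f -> g -> h -> h ~ Int -> i
  unify f ~ Int
  unify g -> h -> h ~ i
_ _ : g -> h -> h
a : k
\a._ : k -> k
\t._ : j -> k -> k
  unify j -> k -> k ~ Int -> l
  unify j ~ Int
  unify k -> k ~ l
_ _ : k -> k
let s : k -> k
\b._ : m -> Int
let r : m -> Int
  unify g -> h -> h ~ Int -> n
  unify g ~ Int
  unify h -> h ~ n
_ _ : h -> h
  unify Bool ~ Bool
\d._ : o -> Int
e : p
\e._ : p -> p
  unify o -> Int ~ p -> p
  unify o ~ p
  unify Int ~ p
let c : Int -> Int
  unify Bool ~ Bool
  unify Bool ~ Bool
  unify Bool ~ Bool
f : q
\f._ : q -> q
  unify q -> q ~ Bool -> r
  unify q ~ Bool
  unify Bool ~ r
_ _ : Bool
  unify Bool ~ Bool
\g._ : s -> Bool
\h._ : t -> Bool
  unify s -> Bool ~ t -> Bool
  unify s ~ t
  unify Bool ~ Bool
  unify Bool ~ Bool
  unify Bool ~ Bool
\m._ : u -> Bool
\n._ : v -> Bool
  unify u -> Bool ~ v -> Bool
  unify u ~ v
  unify Bool ~ Bool
\k._ : w -> Bool
  unify v -> Bool ~ w -> Bool
  unify v ~ w
  unify Bool ~ Bool
  unify t -> Bool ~ w -> Bool
  unify t ~ w
  unify Bool ~ Bool
x1 : x
\y1._ : y -> x
\x1._ : x -> y -> x
  unify x -> y -> x ~ Bool -> z
  unify x ~ Bool
  unify y -> Bool ~ z
_ _ : y -> Bool
\z1._ : t26 -> Bool
  unify y -> Bool ~ (t26 -> Bool) -> t27
  unify y ~ t26 -> Bool
  unify Bool ~ t27
_ _ : Bool
  unify Bool ~ Bool
let v1 : Bool
let u1 : Int
u1 : Int
\p1._ : t29 -> Int
\w1._ : t28 -> t29 -> Int
u1 : Int
  unify t28 -> t29 -> Int ~ Int -> t30
  unify t28 ~ Int
  unify t29 -> Int ~ t30
_ _ : t29 -> Int
q1 : t31
\q1._ : t31 -> t31
  unify t29 -> Int ~ t31 -> t31
  unify t29 ~ t31
  unify Int ~ t31
  unify w -> Bool ~ (Int -> Int) -> t32
  unify w ~ Int -> Int
  unify Bool ~ t32
_ _ : Bool
  unify h -> h ~ Bool -> t33
  unify h ~ Bool
  unify Bool ~ t33
_ _ : Bool

Answer: Bool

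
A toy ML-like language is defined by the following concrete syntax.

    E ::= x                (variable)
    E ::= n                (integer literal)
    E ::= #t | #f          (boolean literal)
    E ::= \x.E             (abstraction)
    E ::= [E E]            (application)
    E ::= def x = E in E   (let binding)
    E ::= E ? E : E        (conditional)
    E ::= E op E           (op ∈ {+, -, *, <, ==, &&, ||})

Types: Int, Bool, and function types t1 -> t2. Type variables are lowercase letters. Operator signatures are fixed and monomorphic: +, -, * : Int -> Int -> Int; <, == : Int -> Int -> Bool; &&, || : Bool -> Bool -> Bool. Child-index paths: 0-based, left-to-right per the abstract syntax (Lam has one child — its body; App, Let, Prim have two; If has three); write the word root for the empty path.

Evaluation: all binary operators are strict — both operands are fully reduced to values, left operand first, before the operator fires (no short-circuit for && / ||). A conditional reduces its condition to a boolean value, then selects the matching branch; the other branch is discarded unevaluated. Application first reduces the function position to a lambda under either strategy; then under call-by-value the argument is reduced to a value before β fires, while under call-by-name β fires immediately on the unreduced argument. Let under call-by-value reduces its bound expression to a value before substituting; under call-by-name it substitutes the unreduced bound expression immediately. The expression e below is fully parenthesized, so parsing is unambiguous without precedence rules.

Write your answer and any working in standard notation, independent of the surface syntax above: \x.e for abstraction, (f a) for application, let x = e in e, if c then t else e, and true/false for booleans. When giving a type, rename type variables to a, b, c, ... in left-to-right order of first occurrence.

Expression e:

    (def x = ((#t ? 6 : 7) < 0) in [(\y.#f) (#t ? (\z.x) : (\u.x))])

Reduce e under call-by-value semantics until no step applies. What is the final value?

Answer: false

Working:
step 0: (let x = ((if true then 6 else 7) < 0) in ((\y.false) (if true then (\z.x) else (\u.x))))
step 1: [if@0.0] (let x = (6 < 0) in ((\y.false) (if true then (\z.x) else (\u.x))))
step 2: [delta@0] (let x = false in ((\y.false) (if true then (\z.x) else (\u.x))))
step 3: [let@root] ((\y.false) (if true then (\z.false) else (\u.false)))
step 4: [if@1] ((\y.false) (\z.false))
step 5: [beta@root] false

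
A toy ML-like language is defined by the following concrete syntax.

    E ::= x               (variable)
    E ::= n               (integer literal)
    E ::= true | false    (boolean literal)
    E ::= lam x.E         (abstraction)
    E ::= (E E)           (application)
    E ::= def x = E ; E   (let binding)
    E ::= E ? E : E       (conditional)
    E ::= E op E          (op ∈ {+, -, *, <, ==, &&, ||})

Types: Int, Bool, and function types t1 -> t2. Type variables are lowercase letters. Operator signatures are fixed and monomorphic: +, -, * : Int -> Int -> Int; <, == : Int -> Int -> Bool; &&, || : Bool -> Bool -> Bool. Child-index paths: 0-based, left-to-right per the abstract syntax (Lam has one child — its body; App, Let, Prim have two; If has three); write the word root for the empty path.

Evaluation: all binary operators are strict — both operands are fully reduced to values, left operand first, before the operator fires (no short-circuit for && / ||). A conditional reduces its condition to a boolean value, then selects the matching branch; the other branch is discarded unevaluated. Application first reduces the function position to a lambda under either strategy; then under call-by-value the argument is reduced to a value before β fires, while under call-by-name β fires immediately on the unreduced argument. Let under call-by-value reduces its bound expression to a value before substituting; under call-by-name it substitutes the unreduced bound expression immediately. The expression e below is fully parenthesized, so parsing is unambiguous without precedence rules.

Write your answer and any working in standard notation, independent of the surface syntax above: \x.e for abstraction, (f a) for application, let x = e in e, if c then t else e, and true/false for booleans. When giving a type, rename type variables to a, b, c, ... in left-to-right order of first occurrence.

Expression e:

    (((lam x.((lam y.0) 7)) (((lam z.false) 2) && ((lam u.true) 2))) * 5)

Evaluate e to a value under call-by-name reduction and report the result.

Answer: 0

Trace:
step 0: (((\x.((\y.0) 7)) (((\z.false) 2) && ((\u.true) 2))) * 5)
step 1: [beta@0] (((\y.0) 7) * 5)
step 2: [beta@0] (0 * 5)
step 3: [delta@root] 0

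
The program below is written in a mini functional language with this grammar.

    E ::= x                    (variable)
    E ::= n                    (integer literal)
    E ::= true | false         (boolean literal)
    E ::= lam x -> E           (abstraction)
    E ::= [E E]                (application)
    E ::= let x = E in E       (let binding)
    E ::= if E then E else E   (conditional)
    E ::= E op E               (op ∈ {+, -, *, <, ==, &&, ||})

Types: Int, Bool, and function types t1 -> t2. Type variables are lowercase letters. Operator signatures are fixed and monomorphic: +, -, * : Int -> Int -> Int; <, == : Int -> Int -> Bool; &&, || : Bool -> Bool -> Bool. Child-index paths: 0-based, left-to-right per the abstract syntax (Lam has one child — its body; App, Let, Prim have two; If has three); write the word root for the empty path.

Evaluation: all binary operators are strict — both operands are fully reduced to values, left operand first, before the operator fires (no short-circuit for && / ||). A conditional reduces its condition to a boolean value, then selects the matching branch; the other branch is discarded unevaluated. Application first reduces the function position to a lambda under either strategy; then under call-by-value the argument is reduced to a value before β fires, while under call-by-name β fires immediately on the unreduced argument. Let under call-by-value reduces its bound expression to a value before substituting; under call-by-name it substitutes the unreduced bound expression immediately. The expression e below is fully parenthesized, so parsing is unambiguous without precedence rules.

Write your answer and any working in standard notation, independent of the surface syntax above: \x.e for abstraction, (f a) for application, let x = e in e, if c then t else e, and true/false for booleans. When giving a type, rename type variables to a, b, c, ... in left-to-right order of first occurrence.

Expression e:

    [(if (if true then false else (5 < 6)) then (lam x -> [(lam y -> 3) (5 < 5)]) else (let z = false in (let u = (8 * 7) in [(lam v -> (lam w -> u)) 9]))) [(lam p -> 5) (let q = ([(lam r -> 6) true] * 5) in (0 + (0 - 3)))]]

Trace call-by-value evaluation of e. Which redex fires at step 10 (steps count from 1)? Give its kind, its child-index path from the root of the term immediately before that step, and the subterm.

Trace:
step 0: ((if (if true then false else (5 < 6)) then (\x.((\y.3) (5 < 5))) else (let z = false in (let u = (8 * 7) in ((\v.(\w.u)) 9)))) ((\p.5) (let q = (((\r.6) true) * 5) in (0 + (0 - 3)))))
step 1: [if@0.0] ((if false then (\x.((\y.3) (5 < 5))) else (let z = false in (let u = (8 * 7) in ((\v.(\w.u)) 9)))) ((\p.5) (let q = (((\r.6) true) * 5) in (0 + (0 - 3)))))
step 2: [if@0] ((let z = false in (let u = (8 * 7) in ((\v.(\w.u)) 9))) ((\p.5) (let q = (((\r.6) true) * 5) in (0 + (0 - 3)))))
step 3: [let@0] ((let u = (8 * 7) in ((\v.(\w.u)) 9)) ((\p.5) (let q = (((\r.6) true) * 5) in (0 + (0 - 3)))))
step 4: [delta@0.0] ((let u = 56 in ((\v.(\w.u)) 9)) ((\p.5) (let q = (((\r.6) true) * 5) in (0 + (0 - 3)))))
step 5: [let@0] (((\v.(\w.56)) 9) ((\p.5) (let q = (((\r.6) true) * 5) in (0 + (0 - 3)))))
step 6: [beta@0] ((\w.56) ((\p.5) (let q = (((\r.6) true) * 5) in (0 + (0 - 3)))))
step 7: [beta@1.1.0.0] ((\w.56) ((\p.5) (let q = (6 * 5) in (0 + (0 - 3)))))
step 8: [delta@1.1.0] ((\w.56) ((\p.5) (let q = 30 in (0 + (0 - 3)))))
step 9: [let@1.1] ((\w.56) ((\p.5) (0 + (0 - 3))))
step 10: [delta@1.1.1] ((\w.56) ((\p.5) (0 + -3)))

Answer: delta at 1.1.1 : (0 - 3)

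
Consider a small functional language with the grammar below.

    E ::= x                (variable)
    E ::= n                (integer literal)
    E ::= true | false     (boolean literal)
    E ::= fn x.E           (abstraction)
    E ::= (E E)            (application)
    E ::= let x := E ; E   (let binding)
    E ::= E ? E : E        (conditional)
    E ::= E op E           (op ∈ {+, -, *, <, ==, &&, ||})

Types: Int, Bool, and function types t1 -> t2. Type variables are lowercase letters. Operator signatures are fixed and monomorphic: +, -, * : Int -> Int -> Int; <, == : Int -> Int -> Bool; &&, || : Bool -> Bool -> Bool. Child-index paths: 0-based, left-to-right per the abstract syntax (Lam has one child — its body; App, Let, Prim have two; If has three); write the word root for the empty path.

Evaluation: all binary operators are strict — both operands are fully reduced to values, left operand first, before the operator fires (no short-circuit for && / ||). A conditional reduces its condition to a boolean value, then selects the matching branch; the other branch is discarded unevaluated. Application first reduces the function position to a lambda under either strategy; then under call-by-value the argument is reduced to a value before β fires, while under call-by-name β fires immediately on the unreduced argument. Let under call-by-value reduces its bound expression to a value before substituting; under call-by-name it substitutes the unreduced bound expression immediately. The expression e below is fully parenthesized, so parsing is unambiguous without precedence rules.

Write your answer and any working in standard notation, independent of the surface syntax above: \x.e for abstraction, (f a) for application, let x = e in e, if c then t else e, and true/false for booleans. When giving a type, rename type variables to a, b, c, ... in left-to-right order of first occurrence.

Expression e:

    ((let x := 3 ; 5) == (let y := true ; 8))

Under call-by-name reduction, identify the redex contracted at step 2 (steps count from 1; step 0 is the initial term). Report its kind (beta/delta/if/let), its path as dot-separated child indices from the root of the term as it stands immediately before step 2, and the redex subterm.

Answer: let at 1 : (let y = true in 8)

Trace:
step 0: ((let x = 3 in 5) == (let y = true in 8))
step 1: [let@0] (5 == (let y = true in 8))
step 2: [let@1] (5 == 8)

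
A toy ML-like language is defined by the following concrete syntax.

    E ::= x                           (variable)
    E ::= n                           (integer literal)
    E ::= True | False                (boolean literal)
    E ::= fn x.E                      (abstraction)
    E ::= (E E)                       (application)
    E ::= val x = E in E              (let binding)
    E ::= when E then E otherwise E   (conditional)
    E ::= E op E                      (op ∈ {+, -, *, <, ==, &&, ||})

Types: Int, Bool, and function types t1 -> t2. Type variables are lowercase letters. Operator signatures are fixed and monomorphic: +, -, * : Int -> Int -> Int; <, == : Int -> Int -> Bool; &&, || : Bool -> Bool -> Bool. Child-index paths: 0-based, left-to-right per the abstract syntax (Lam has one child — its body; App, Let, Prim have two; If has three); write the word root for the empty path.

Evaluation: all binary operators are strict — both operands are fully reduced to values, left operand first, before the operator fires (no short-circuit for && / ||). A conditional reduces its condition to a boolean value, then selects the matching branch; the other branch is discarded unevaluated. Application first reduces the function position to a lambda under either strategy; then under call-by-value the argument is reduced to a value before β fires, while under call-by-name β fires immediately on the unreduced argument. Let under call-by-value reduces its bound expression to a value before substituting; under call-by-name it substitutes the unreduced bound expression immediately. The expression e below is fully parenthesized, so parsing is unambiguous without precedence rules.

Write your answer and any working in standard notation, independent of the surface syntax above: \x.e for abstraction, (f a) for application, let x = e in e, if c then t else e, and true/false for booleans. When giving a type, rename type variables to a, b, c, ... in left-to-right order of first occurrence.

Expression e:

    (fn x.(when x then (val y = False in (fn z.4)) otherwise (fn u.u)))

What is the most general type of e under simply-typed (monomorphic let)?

Derivation:
x : a
  unify a ~ Bool
let y : Bool
\z._ : b -> Int
u : c
\u._ : c -> c
  unify b -> Int ~ c -> c
  unify b ~ c
  unify Int ~ c
\x._ : Bool -> Int -> Int

Answer: Bool -> Int -> Int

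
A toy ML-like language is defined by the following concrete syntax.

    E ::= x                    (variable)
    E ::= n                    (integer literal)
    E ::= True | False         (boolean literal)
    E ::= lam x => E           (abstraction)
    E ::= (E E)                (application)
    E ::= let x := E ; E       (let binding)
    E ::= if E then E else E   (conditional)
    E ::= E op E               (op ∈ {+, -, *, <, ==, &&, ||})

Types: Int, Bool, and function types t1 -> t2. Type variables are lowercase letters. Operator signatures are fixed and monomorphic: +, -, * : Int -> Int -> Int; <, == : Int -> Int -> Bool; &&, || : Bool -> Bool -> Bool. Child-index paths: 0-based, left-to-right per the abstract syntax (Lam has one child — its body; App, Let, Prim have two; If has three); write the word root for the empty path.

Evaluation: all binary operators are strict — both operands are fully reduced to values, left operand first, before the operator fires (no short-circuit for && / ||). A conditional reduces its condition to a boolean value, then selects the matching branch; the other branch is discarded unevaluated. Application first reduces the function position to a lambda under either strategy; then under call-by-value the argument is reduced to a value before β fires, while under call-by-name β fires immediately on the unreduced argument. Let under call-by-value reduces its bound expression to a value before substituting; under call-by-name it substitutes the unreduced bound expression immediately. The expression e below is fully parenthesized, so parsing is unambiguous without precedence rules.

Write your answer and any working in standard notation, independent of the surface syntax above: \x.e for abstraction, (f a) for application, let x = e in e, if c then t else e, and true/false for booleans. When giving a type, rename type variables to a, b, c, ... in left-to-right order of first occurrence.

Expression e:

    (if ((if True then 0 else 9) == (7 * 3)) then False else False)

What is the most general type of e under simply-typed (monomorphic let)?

Answer: Bool

Working:
  unify Bool ~ Bool
  unify Int ~ Int
  unify Int ~ Int
  unify Int ~ Int
  unify Int ~ Int
  unify Int ~ Int
  unify Bool ~ Bool
  unify Bool ~ Bool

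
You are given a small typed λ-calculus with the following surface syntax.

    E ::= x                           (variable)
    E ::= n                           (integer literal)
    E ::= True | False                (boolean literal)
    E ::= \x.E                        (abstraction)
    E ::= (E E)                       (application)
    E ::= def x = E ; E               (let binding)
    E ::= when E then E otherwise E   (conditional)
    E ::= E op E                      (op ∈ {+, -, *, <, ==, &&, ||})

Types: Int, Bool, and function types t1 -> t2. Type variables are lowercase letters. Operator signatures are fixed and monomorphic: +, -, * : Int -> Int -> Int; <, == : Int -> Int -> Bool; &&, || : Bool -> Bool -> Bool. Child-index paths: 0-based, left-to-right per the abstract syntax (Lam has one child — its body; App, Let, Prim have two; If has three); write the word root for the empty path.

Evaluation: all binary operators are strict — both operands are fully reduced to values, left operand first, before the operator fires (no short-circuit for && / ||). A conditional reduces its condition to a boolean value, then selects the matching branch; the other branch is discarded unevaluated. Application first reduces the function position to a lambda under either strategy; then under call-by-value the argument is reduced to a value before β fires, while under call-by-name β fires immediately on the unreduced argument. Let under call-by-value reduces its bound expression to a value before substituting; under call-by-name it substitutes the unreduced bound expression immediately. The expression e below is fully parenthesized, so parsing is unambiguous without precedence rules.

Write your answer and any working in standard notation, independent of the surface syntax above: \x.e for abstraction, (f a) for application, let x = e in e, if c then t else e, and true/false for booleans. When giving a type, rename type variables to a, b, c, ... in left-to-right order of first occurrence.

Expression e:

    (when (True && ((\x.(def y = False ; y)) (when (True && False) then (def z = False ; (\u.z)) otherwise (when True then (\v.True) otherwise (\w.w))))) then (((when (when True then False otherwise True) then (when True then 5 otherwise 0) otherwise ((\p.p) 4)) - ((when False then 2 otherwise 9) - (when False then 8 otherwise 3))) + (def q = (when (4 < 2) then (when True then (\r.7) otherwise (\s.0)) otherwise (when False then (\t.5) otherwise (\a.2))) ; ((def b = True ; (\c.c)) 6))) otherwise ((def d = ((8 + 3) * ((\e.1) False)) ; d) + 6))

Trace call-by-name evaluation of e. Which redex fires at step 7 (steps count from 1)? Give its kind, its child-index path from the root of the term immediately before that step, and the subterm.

Answer: beta at 0.1 : ((\e.1) false)

Working:
step 0: (if (true && ((\x.(let y = false in y)) (if (true && false) then (let z = false in (\u.z)) else (if true then (\v.true) else (\w.w))))) then (((if (if true then false else true) then (if true then 5 else 0) else ((\p.p) 4)) - ((if false then 2 else 9) - (if false then 8 else 3))) + (let q = (if (4 < 2) then (if true then (\r.7) else (\s.0)) else (if false then (\t.5) else (\a.2))) in ((let b = true in (\c.c)) 6))) else ((let d = ((8 + 3) * ((\e.1) false)) in d) + 6))
step 1: [beta@0.1] (if (true && (let y = false in y)) then (((if (if true then false else true) then (if true then 5 else 0) else ((\p.p) 4)) - ((if false then 2 else 9) - (if false then 8 else 3))) + (let q = (if (4 < 2) then (if true then (\r.7) else (\s.0)) else (if false then (\t.5) else (\a.2))) in ((let b = true in (\c.c)) 6))) else ((let d = ((8 + 3) * ((\e.1) false)) in d) + 6))
step 2: [let@0.1] (if (true && false) then (((if (if true then false else true) then (if true then 5 else 0) else ((\p.p) 4)) - ((if false then 2 else 9) - (if false then 8 else 3))) + (let q = (if (4 < 2) then (if true then (\r.7) else (\s.0)) else (if false then (\t.5) else (\a.2))) in ((let b = true in (\c.c)) 6))) else ((let d = ((8 + 3) * ((\e.1) false)) in d) + 6))
step 3: [delta@0] (if false then (((if (if true then false else true) then (if true then 5 else 0) else ((\p.p) 4)) - ((if false then 2 else 9) - (if false then 8 else 3))) + (let q = (if (4 < 2) then (if true then (\r.7) else (\s.0)) else (if false then (\t.5) else (\a.2))) in ((let b = true in (\c.c)) 6))) else ((let d = ((8 + 3) * ((\e.1) false)) in d) + 6))
step 4: [if@root] ((let d = ((8 + 3) * ((\e.1) false)) in d) + 6)
step 5: [let@0] (((8 + 3) * ((\e.1) false)) + 6)
step 6: [delta@0.0] ((11 * ((\e.1) false)) + 6)
step 7: [beta@0.1] ((11 * 1) + 6)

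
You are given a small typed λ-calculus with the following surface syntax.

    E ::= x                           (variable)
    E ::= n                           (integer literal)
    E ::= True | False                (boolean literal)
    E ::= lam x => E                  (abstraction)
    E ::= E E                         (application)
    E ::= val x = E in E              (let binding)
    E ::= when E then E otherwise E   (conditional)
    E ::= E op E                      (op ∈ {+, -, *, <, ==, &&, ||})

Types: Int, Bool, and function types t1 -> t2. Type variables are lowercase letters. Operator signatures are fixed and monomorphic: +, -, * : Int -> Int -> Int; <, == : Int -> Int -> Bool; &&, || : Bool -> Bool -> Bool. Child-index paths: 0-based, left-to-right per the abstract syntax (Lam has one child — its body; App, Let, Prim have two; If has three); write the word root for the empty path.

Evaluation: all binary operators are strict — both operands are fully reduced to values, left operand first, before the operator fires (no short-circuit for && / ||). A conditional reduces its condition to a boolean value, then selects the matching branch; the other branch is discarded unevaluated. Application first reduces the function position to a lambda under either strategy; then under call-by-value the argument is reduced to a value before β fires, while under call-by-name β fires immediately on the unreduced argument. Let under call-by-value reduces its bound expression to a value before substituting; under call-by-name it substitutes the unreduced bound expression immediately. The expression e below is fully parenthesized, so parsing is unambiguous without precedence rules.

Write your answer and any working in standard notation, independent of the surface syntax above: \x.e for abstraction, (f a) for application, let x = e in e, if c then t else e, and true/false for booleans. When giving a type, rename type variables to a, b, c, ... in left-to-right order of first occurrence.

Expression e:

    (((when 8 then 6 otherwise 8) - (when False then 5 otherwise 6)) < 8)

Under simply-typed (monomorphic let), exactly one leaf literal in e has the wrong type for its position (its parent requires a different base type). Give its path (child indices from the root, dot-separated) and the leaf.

Answer: 0.0.0 : 8

Working:
  unify Int ~ Bool
  FAIL: mismatch Int ~ Bool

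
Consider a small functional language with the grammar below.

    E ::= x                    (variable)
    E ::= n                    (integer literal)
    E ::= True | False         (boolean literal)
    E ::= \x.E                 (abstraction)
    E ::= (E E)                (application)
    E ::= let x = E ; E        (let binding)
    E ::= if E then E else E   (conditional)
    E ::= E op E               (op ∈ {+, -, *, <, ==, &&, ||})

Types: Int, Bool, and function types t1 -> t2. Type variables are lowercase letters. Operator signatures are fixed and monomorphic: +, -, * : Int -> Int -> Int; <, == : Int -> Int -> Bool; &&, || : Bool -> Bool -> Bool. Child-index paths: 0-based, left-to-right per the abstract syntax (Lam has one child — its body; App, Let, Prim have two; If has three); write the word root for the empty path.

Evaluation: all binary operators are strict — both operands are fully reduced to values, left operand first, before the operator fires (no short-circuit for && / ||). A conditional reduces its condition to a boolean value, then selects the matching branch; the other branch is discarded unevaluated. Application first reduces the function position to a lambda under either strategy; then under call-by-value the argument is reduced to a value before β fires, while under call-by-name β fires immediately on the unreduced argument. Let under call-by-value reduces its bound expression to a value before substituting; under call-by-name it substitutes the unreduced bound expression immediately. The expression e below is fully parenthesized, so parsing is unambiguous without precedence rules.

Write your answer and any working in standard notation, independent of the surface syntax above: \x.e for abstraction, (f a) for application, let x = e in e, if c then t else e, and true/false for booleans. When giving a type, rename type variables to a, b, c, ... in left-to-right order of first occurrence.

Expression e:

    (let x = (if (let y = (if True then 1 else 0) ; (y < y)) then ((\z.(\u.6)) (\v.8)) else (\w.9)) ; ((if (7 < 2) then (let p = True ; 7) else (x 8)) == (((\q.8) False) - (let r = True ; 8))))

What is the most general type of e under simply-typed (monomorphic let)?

Derivation:
  unify Bool ~ Bool
  unify Int ~ Int
let y : Int
y : Int
  unify Int ~ Int
y : Int
  unify Int ~ Int
  unify Bool ~ Bool
\u._ : b -> Int
\z._ : a -> b -> Int
\v._ : c -> Int
  unify a -> b -> Int ~ (c -> Int) -> d
  unify a ~ c -> Int
  unify b -> Int ~ d
_ _ : b -> Int
\w._ : e -> Int
  unify b -> Int ~ e -> Int
  unify b ~ e
  unify Int ~ Int
let x : e -> Int
  unify Int ~ Int
  unify Int ~ Int
  unify Bool ~ Bool
let p : Bool
x : e -> Int
  unify e -> Int ~ Int -> f
  unify e ~ Int
  unify Int ~ f
_ _ : Int
  unify Int ~ Int
  unify Int ~ Int
\q._ : g -> Int
  unify g -> Int ~ Bool -> h
  unify g ~ Bool
  unify Int ~ h
_ _ : Int
  unify Int ~ Int
let r : Bool
  unify Int ~ Int
  unify Int ~ Int

Answer: Bool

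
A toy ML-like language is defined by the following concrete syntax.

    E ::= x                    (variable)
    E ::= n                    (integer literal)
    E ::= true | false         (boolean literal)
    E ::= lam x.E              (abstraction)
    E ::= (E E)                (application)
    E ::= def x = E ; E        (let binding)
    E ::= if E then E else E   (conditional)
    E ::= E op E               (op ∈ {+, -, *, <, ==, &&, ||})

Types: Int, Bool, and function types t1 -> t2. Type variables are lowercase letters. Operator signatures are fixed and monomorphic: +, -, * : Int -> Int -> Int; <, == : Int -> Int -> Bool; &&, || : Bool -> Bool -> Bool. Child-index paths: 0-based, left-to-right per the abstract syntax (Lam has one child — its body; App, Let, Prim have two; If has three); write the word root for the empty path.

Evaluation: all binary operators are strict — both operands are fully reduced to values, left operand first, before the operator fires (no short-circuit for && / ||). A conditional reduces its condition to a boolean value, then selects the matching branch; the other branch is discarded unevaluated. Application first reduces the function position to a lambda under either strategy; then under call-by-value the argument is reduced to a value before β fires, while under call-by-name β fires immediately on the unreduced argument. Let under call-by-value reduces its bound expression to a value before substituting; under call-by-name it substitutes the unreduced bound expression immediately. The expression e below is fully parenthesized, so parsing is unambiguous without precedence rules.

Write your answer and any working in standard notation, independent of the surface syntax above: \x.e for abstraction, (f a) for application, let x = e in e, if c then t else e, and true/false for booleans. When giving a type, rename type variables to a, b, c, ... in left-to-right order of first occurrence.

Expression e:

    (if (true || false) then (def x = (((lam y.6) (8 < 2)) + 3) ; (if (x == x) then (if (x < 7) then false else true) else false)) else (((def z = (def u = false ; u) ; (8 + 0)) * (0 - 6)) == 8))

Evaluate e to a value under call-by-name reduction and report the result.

Working:
step 0: (if (true || false) then (let x = (((\y.6) (8 < 2)) + 3) in (if (x == x) then (if (x < 7) then false else true) else false)) else (((let z = (let u = false in u) in (8 + 0)) * (0 - 6)) == 8))
step 1: [delta@0] (if true then (let x = (((\y.6) (8 < 2)) + 3) in (if (x == x) then (if (x < 7) then false else true) else false)) else (((let z = (let u = false in u) in (8 + 0)) * (0 - 6)) == 8))
step 2: [if@root] (let x = (((\y.6) (8 < 2)) + 3) in (if (x == x) then (if (x < 7) then false else true) else false))
step 3: [let@root] (if ((((\y.6) (8 < 2)) + 3) == (((\y.6) (8 < 2)) + 3)) then (if ((((\y.6) (8 < 2)) + 3) < 7) then false else true) else false)
step 4: [beta@0.0.0] (if ((6 + 3) == (((\y.6) (8 < 2)) + 3)) then (if ((((\y.6) (8 < 2)) + 3) < 7) then false else true) else false)
step 5: [delta@0.0] (if (9 == (((\y.6) (8 < 2)) + 3)) then (if ((((\y.6) (8 < 2)) + 3) < 7) then false else true) else false)
step 6: [beta@0.1.0] (if (9 == (6 + 3)) then (if ((((\y.6) (8 < 2)) + 3) < 7) then false else true) else false)
step 7: [delta@0.1] (if (9 == 9) then (if ((((\y.6) (8 < 2)) + 3) < 7) then false else true) else false)
step 8: [delta@0] (if true then (if ((((\y.6) (8 < 2)) + 3) < 7) then false else true) else false)
step 9: [if@root] (if ((((\y.6) (8 < 2)) + 3) < 7) then false else true)
step 10: [beta@0.0.0] (if ((6 + 3) < 7) then false else true)
step 11: [delta@0.0] (if (9 < 7) then false else true)
step 12: [delta@0] (if false then false else true)
step 13: [if@root] true

Answer: true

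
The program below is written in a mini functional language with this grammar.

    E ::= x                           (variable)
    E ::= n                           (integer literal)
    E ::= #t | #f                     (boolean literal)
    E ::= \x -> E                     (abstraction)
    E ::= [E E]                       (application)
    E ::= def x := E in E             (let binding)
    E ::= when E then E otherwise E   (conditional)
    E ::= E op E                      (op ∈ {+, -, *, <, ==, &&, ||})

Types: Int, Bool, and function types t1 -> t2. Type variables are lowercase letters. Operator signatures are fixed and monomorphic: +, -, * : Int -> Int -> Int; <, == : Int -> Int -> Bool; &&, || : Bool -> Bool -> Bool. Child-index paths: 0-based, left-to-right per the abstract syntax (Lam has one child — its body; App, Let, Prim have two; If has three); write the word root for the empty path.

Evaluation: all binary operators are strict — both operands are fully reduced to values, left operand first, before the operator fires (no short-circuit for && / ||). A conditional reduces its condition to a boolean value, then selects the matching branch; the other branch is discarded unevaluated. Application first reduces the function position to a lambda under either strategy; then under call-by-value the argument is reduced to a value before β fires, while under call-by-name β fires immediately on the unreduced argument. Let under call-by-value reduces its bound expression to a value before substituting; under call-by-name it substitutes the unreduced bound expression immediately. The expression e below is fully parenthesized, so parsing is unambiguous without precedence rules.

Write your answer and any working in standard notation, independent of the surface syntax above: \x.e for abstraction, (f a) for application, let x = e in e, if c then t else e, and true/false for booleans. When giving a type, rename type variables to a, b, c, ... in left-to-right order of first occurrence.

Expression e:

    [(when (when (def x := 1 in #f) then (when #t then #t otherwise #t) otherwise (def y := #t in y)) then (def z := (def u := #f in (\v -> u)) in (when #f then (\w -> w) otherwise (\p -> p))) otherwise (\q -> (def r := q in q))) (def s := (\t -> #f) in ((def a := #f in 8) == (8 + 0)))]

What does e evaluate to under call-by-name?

Answer: true

Working:
step 0: ((if (if (let x = 1 in false) then (if true then true else true) else (let y = true in y)) then (let z = (let u = false in (\v.u)) in (if false then (\w.w) else (\p.p))) else (\q.(let r = q in q))) (let s = (\t.false) in ((let a = false in 8) == (8 + 0))))
step 1: [let@0.0.0] ((if (if false then (if true then true else true) else (let y = true in y)) then (let z = (let u = false in (\v.u)) in (if false then (\w.w) else (\p.p))) else (\q.(let r = q in q))) (let s = (\t.false) in ((let a = false in 8) == (8 + 0))))
step 2: [if@0.0] ((if (let y = true in y) then (let z = (let u = false in (\v.u)) in (if false then (\w.w) else (\p.p))) else (\q.(let r = q in q))) (let s = (\t.false) in ((let a = false in 8) == (8 + 0))))
step 3: [let@0.0] ((if true then (let z = (let u = false in (\v.u)) in (if false then (\w.w) else (\p.p))) else (\q.(let r = q in q))) (let s = (\t.false) in ((let a = false in 8) == (8 + 0))))
step 4: [if@0] ((let z = (let u = false in (\v.u)) in (if false then (\w.w) else (\p.p))) (let s = (\t.false) in ((let a = false in 8) == (8 + 0))))
step 5: [let@0] ((if false then (\w.w) else (\p.p)) (let s = (\t.false) in ((let a = false in 8) == (8 + 0))))
step 6: [if@0] ((\p.p) (let s = (\t.false) in ((let a = false in 8) == (8 + 0))))
step 7: [beta@root] (let s = (\t.false) in ((let a = false in 8) == (8 + 0)))
step 8: [let@root] ((let a = false in 8) == (8 + 0))
step 9: [let@0] (8 == (8 + 0))
step 10: [delta@1] (8 == 8)
step 11: [delta@root] true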